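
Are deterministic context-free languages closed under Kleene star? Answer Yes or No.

No

L = {c aⁿbⁿ : n≥0} ∪ {cc aⁿb²ⁿ : n≥0} is a DCFL (the number of leading c's fixes which ratio the DPDA checks), but L* is not. Every word of L starts with c, so in a factorisation of the string cc aⁱbʲ (i≥1) into words of L each factor begins at one of the two c's: either the whole string is a single word of L (forcing j = 2i), or it splits as c · (c aⁱbʲ) with c ∈ L (take n = 0) and c aⁱbʲ ∈ L (forcing j = i). Thus L* ∩ cca⁺b* = {cc aⁿbⁿ : n≥1} ∪ {cc aⁿb²ⁿ : n≥1}. A DPDA for L* would give one for this intersection with a regular set, and, started from its configuration after reading cc, one for {aⁿbⁿ : n≥1} ∪ {aⁿb²ⁿ : n≥1}, which no deterministic PDA accepts (a DPDA for it would have a single run on aⁿb²ⁿ, accepting after the prefix aⁿbⁿ and accepting again after n more b's; an ordinary PDA that simulates it on a's and b's and, at any moment when it is accepting, may switch to reading only a fresh letter d while feeding each d to the simulation as a b, would accept aⁱbʲdᵏ (k≥1) exactly when both aⁱbʲ and aⁱbʲ⁺ᵏ are in the language, i.e. its language intersected with the regular set a*b*d⁺ would be exactly {aⁿbⁿdⁿ : n≥1} — impossible, since context-free languages are closed under intersection with regular sets and {aⁿbⁿdⁿ} is not context-free). So L* is not a DCFL.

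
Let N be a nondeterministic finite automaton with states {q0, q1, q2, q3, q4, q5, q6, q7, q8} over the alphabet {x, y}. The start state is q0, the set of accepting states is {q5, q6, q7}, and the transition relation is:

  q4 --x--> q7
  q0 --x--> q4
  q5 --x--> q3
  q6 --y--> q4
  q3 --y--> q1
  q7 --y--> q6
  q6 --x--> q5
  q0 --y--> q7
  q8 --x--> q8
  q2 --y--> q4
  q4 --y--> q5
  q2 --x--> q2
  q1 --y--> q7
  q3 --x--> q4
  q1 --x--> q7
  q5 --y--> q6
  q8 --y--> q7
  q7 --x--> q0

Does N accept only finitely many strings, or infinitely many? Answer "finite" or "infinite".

State q0 is reachable from the start and can reach an accepting state, and it lies on the cycle q0 → q4 → q5 → q3 → q1 → q7 → q0.
Traversing that cycle any number of times yields accepted strings of unbounded length, so the language is infinite.

infinite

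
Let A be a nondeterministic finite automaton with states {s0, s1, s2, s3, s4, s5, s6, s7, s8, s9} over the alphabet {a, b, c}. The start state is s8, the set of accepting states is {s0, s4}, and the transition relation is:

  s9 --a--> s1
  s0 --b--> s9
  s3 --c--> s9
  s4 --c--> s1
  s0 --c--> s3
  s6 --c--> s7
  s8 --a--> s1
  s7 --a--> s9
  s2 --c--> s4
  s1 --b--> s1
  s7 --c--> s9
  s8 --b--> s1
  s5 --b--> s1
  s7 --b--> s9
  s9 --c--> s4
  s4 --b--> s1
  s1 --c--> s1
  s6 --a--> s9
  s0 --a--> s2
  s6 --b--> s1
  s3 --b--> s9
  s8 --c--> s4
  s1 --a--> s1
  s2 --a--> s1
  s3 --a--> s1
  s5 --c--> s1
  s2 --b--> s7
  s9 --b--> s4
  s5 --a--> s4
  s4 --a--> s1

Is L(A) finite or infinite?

finite

The useful states (reachable from s8 and able to reach an accepting state) are {s4, s8}.
Restricted to these states the transition graph has no cycle, so every accepting path has bounded length and L is finite.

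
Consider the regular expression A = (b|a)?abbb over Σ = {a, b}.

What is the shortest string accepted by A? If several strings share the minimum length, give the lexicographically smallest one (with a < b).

abbb

By inspection of the expression, no string of length less than 4 matches, and abbb is the lexicographically first match of length 4.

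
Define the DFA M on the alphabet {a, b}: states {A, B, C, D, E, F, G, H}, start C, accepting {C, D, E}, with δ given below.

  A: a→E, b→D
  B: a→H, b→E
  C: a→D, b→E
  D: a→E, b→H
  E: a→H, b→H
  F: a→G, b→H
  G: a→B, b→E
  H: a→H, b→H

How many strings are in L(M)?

The useful subgraph on states {C, D, E} is acyclic, so L(M) is finite; the longest accepting path visits 3 useful states, giving maximum string length 2.
Counting accepting paths from C by length: 1 of length 0, 2 of length 1, 1 of length 2. Total 4.

4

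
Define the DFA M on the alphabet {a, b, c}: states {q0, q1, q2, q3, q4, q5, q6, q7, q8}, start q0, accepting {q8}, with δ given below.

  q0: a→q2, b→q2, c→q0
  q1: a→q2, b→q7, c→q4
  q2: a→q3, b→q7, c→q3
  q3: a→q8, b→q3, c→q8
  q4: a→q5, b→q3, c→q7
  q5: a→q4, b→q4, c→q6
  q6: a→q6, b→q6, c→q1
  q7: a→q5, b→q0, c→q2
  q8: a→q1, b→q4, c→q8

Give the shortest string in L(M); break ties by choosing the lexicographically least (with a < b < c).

A breadth-first search from q0 reaches an accepting state first via the path q0 → q2 → q3 → q8 on input aaa.
No string of length < 3 is accepted (BFS exhausts all shorter strings without reaching an accepting state), and aaa is the lexicographically least accepting string of length 3.

aaa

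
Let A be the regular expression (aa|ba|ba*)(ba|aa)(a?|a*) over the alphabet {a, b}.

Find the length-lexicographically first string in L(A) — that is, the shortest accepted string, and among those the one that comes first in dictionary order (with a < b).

By inspection of the expression, no string of length less than 3 matches, and baa is the lexicographically first match of length 3.

baa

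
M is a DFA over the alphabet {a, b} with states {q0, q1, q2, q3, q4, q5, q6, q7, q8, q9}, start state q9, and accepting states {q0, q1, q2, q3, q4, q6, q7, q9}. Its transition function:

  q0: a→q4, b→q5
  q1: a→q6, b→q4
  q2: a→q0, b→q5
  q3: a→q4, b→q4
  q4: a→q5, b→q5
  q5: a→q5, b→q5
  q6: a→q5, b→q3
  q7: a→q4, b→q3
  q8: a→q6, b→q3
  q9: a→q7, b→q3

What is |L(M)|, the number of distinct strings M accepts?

9

The useful subgraph on states {q3, q4, q7, q9} is acyclic, so L(M) is finite; the longest accepting path visits 4 useful states, giving maximum string length 3.
Counting accepting paths from q9 by length: 1 of length 0, 2 of length 1, 4 of length 2, 2 of length 3. Total 9.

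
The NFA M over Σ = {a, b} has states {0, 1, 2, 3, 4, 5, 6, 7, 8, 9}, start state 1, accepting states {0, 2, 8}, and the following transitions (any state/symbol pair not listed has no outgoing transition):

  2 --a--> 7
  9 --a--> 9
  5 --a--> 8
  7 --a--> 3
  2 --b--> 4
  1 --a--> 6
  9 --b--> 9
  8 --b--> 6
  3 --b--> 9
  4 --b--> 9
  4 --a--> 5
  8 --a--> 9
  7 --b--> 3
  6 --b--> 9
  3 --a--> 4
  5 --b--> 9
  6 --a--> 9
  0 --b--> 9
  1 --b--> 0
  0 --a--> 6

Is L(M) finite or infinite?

finite

The useful states (reachable from 1 and able to reach an accepting state) are {0, 1}.
Restricted to these states the transition graph has no cycle, so every accepting path has bounded length and L is finite.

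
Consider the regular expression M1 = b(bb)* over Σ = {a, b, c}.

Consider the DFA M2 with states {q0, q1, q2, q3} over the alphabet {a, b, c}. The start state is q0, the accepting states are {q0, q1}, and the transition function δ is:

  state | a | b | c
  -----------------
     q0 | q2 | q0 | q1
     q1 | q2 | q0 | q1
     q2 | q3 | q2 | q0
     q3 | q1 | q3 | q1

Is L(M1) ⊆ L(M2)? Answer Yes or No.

Converting the expression M1 to a DFA (subset construction, then merging equivalent states) gives the minimal DFA with states {r0, r1, r2}, start state r0, accepting states {r2} and transitions r0: a→r1, b→r2, c→r1; r1: a→r1, b→r1, c→r1; r2: a→r1, b→r0, c→r1.
Exploring the product automaton M1 × M2 from the start pair (r0, q0), following both machines on each input symbol, reaches 6 state pairs: (r0, q0), (r1, q2), (r2, q0), (r1, q1), (r1, q3), (r1, q0).
M1 accepts in {r2} and M2 accepts in {q0, q1}. The reachable pairs whose M1-component is accepting are (r2, q0); in each of them the M2-component is accepting too, so the product for L(M1) \ L(M2) (M1-component accepting, M2-component rejecting) has no reachable accepting pair and the difference is empty.
Hence every string in L(M1) is also in L(M2).

Yes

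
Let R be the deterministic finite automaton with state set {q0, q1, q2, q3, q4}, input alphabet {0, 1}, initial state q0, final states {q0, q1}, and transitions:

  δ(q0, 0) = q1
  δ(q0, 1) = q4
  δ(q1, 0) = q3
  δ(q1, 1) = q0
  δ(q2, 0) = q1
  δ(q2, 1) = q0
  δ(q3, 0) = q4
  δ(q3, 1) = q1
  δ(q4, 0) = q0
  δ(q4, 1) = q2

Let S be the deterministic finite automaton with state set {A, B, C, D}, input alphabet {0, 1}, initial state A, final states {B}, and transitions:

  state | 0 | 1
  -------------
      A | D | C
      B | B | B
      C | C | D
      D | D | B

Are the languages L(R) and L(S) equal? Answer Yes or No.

No

The empty string ε is accepted by R but rejected by S.
So L(R) ≠ L(S).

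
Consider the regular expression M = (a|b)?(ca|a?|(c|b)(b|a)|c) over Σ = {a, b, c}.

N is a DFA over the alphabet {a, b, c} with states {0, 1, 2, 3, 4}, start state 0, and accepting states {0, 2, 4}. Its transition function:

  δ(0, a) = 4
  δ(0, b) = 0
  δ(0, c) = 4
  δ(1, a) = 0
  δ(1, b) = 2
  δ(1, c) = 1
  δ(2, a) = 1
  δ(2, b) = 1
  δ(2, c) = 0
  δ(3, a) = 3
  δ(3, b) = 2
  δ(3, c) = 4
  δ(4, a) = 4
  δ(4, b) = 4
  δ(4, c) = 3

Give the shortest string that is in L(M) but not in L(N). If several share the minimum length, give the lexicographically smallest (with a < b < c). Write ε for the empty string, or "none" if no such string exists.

ac

The string ac is accepted by M but not by N.
No shorter string lies in the difference, and ac is the lexicographically first length-2 string in L(M) \ L(N).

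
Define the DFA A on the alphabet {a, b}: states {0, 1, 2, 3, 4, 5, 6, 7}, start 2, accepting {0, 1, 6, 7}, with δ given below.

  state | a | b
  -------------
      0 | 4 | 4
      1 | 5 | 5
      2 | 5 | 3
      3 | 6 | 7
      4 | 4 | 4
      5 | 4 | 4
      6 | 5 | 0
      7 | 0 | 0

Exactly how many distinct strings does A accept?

5

The useful subgraph on states {0, 2, 3, 6, 7} is acyclic, so L(A) is finite; the longest accepting path visits 4 useful states, giving maximum string length 3.
Counting accepting paths from 2 by length: 2 of length 2, 3 of length 3. Total 5.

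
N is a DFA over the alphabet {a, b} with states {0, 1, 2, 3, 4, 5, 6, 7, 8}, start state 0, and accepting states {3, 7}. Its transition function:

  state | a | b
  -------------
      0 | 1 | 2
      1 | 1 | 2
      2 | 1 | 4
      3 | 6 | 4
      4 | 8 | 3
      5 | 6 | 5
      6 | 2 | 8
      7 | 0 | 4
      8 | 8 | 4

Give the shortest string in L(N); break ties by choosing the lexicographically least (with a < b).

A breadth-first search from 0 reaches an accepting state first via the path 0 → 2 → 4 → 3 on input bbb.
No string of length < 3 is accepted (BFS exhausts all shorter strings without reaching an accepting state), and bbb is the lexicographically least accepting string of length 3.

bbb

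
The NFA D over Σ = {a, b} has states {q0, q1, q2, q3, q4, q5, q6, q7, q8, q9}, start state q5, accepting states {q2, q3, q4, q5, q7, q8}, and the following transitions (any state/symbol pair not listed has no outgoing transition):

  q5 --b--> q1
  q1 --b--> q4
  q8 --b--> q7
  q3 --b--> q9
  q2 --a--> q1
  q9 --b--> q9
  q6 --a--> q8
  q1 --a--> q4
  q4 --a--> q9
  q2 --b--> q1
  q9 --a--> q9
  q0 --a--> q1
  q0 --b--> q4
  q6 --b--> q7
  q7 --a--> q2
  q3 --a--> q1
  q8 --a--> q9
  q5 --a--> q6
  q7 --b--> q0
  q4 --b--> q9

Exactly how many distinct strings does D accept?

22

The useful subgraph on states {q0, q1, q2, q4, q5, q6, q7, q8} is acyclic, so L(D) is finite; the longest accepting path visits 7 useful states, giving maximum string length 6.
Counting accepting paths from q5 by length: 1 of length 0, 4 of length 2, 2 of length 3, 2 of length 4, 7 of length 5, 6 of length 6. Total 22.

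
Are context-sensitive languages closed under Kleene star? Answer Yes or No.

Yes

An LBA guesses a factorisation of the input into blocks (marking block boundaries on a second track) and verifies each block with the LBA for L; this uses no space beyond the input, so L* is context-sensitive.
So the context-sensitive languages are closed under Kleene star.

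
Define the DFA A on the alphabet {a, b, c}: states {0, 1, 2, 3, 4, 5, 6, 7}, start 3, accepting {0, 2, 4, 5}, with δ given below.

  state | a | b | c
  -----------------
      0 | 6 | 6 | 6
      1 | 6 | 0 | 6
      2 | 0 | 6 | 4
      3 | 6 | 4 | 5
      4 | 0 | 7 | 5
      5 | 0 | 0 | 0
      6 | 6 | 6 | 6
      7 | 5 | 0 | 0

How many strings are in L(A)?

16

The useful subgraph on states {0, 3, 4, 5, 7} is acyclic, so L(A) is finite; the longest accepting path visits 5 useful states, giving maximum string length 4.
Counting accepting paths from 3 by length: 2 of length 1, 5 of length 2, 6 of length 3, 3 of length 4. Total 16.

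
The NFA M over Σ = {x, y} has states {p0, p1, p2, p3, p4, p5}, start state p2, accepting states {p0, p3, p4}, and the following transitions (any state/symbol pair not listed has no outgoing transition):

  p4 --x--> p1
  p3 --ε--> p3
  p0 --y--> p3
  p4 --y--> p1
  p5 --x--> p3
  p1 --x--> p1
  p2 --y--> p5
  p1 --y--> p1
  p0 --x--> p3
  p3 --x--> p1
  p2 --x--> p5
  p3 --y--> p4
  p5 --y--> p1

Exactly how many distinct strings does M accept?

The useful subgraph on states {p2, p3, p4, p5} is acyclic, so L(M) is finite; the longest accepting path visits 4 useful states, giving maximum string length 3.
Counting accepting paths from p2 by length: 2 of length 2, 2 of length 3. Total 4.

4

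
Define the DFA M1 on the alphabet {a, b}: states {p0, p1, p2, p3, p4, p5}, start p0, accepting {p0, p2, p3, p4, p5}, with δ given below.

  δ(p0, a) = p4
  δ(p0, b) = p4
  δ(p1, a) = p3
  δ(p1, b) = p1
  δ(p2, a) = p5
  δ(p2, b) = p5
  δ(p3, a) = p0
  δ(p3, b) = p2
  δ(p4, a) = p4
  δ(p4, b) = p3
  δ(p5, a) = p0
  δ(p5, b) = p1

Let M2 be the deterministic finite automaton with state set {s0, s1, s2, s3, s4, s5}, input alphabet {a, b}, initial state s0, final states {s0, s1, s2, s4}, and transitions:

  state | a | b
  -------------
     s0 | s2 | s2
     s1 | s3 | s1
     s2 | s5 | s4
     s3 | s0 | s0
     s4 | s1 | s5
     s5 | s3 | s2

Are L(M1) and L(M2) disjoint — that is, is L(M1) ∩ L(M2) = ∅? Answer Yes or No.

The empty string ε is accepted by both M1 and M2.
Hence L(M1) ∩ L(M2) ≠ ∅.

No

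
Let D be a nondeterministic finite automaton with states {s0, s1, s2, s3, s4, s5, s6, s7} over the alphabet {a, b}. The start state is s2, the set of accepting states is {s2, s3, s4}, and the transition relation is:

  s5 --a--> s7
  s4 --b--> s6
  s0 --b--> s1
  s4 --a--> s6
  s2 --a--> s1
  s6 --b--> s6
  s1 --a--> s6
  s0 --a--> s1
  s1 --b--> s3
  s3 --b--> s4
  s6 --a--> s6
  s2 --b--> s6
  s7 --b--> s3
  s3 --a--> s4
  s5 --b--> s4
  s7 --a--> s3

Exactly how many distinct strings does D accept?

4

The useful subgraph on states {s1, s2, s3, s4} is acyclic, so L(D) is finite; the longest accepting path visits 4 useful states, giving maximum string length 3.
Counting accepting paths from s2 by length: 1 of length 0, 1 of length 2, 2 of length 3. Total 4.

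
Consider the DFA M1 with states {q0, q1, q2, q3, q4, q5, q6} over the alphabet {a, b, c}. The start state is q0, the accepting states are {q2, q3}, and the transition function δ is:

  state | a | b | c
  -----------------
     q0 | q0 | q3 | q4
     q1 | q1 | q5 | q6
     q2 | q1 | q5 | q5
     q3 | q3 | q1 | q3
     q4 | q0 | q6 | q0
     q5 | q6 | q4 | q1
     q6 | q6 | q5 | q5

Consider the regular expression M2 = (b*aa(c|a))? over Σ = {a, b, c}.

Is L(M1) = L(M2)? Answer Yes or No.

No

The string b is accepted by M1 but rejected by M2.
So L(M1) ≠ L(M2).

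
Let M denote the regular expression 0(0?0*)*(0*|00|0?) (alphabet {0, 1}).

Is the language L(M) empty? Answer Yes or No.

The string 0 matches the expression, so it belongs to L(M).
Since L(M) contains at least one string, it is not empty.

No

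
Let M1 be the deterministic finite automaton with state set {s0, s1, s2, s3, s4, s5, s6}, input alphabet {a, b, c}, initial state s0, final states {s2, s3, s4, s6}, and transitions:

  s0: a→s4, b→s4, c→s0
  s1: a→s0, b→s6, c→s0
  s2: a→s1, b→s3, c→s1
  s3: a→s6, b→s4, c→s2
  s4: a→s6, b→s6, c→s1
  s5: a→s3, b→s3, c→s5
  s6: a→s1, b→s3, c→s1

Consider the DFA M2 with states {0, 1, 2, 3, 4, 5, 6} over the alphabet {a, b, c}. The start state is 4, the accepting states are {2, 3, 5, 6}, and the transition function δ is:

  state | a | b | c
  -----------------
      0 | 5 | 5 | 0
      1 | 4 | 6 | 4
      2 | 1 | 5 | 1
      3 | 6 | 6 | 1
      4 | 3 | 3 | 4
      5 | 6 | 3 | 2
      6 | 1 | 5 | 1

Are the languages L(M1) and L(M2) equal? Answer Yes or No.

Exploring the product automaton M1 × M2 from the start pair (s0, 4), following both machines on each input symbol, reaches 6 state pairs: (s0, 4), (s4, 3), (s6, 6), (s1, 1), (s3, 5), (s2, 2).
M1 accepts in {s2, s3, s4, s6} and M2 accepts in {2, 3, 5, 6}. In every reachable pair the two components are either both accepting — (s4, 3), (s6, 6), (s3, 5), (s2, 2) — or both non-accepting, so no string is accepted by exactly one of the machines: L(M1) \ L(M2) and L(M2) \ L(M1) are both empty.
Hence every string is accepted by M1 iff it is accepted by M2, and the two languages coincide.

Yes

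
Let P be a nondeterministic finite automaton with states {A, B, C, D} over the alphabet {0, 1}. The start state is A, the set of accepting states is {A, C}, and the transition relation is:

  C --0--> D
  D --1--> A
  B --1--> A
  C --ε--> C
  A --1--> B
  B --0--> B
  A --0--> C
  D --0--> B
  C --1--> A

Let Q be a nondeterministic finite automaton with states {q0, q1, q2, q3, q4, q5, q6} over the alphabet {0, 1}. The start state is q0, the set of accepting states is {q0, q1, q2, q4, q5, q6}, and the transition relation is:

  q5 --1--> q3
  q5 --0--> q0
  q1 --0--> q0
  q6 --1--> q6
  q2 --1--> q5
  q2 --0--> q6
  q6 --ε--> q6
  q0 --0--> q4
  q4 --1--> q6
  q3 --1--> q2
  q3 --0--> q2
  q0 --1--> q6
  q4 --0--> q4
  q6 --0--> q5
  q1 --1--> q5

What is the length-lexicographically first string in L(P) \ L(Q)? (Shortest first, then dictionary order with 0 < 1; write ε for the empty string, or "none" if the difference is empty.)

101

The string 101 is accepted by P but not by Q.
No shorter string lies in the difference, and 101 is the lexicographically first length-3 string in L(P) \ L(Q).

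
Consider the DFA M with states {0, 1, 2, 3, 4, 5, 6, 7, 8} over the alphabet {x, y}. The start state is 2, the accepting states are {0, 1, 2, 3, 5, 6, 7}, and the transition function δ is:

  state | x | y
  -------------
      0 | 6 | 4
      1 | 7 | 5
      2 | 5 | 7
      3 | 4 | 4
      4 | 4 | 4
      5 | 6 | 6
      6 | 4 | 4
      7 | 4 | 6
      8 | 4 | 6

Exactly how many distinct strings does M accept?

The useful subgraph on states {2, 5, 6, 7} is acyclic, so L(M) is finite; the longest accepting path visits 3 useful states, giving maximum string length 2.
Counting accepting paths from 2 by length: 1 of length 0, 2 of length 1, 3 of length 2. Total 6.

6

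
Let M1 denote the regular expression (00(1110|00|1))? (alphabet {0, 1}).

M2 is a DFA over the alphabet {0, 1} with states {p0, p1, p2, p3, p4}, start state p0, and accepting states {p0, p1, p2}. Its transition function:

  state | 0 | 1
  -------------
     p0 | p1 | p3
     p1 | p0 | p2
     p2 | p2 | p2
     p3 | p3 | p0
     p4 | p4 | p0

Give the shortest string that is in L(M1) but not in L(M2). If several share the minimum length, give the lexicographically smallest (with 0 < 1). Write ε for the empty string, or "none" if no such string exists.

001

The string 001 is accepted by M1 but not by M2.
No shorter string lies in the difference, and 001 is the lexicographically first length-3 string in L(M1) \ L(M2).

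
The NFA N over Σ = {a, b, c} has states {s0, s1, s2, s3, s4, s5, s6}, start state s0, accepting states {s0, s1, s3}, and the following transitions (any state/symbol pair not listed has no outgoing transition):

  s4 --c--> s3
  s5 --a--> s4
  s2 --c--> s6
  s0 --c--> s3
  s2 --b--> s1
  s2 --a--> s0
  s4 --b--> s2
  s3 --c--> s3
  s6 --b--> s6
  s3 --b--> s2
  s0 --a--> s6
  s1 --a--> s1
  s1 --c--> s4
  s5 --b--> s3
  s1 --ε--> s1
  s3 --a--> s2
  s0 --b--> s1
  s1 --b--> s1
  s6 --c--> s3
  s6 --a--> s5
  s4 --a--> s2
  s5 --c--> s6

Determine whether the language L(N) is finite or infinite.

infinite

State s1 is reachable from the start and can reach an accepting state, and it lies on the cycle s1 → s1.
Traversing that cycle any number of times yields accepted strings of unbounded length, so the language is infinite.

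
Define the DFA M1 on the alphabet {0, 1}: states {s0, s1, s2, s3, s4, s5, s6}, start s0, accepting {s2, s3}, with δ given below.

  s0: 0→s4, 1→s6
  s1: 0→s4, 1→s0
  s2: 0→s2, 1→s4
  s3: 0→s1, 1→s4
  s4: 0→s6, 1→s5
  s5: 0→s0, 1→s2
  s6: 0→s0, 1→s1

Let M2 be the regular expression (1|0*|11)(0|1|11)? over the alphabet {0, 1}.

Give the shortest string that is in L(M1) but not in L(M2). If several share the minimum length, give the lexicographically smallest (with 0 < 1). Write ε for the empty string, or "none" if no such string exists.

The string 0110 is accepted by M1 but not by M2.
No shorter string lies in the difference, and 0110 is the lexicographically first length-4 string in L(M1) \ L(M2).

0110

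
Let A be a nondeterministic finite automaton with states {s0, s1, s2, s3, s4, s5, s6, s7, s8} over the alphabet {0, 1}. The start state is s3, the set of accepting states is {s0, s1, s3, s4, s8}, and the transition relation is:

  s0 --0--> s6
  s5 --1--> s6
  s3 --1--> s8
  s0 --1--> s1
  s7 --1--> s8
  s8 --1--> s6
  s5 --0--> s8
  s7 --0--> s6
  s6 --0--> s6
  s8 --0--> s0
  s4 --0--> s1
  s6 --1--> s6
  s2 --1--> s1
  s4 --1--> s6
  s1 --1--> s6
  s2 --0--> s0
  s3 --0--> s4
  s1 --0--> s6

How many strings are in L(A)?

The useful subgraph on states {s0, s1, s3, s4, s8} is acyclic, so L(A) is finite; the longest accepting path visits 4 useful states, giving maximum string length 3.
Counting accepting paths from s3 by length: 1 of length 0, 2 of length 1, 2 of length 2, 1 of length 3. Total 6.

6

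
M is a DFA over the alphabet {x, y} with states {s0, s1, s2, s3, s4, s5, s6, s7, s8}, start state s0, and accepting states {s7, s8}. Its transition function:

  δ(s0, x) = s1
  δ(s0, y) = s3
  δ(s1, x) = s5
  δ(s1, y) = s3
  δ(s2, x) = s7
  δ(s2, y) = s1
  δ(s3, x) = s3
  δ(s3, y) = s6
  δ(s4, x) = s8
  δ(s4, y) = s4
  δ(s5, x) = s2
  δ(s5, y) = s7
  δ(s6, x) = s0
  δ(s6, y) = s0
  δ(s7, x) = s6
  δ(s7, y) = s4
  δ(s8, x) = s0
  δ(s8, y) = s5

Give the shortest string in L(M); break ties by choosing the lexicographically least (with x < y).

A breadth-first search from s0 reaches an accepting state first via the path s0 → s1 → s5 → s7 on input xxy.
No string of length < 3 is accepted (BFS exhausts all shorter strings without reaching an accepting state), and xxy is the lexicographically least accepting string of length 3.

xxy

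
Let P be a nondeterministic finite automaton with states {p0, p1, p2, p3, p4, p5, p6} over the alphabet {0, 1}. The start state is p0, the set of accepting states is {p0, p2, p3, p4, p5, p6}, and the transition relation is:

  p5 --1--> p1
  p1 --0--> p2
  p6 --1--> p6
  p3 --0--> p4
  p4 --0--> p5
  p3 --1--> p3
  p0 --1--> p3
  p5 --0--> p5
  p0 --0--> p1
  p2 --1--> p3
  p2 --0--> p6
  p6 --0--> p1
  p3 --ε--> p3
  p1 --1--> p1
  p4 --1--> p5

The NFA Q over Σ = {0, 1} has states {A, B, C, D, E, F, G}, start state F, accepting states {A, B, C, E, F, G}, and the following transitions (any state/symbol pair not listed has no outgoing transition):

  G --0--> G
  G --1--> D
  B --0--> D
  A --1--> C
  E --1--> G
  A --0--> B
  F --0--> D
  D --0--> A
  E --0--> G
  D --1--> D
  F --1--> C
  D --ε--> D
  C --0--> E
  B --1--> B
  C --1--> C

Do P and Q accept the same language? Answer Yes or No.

Exploring the product automaton P × Q from the start pair (p0, F), following both machines on each input symbol, reaches 7 state pairs: (p0, F), (p1, D), (p3, C), (p2, A), (p4, E), (p6, B), (p5, G).
P accepts in {p0, p2, p3, p4, p5, p6} and Q accepts in {A, B, C, E, F, G}. In every reachable pair the two components are either both accepting — (p0, F), (p3, C), (p2, A), (p4, E), (p6, B), (p5, G) — or both non-accepting, so no string is accepted by exactly one of the machines: L(P) \ L(Q) and L(Q) \ L(P) are both empty.
Hence every string is accepted by P iff it is accepted by Q, and the two languages coincide.

Yes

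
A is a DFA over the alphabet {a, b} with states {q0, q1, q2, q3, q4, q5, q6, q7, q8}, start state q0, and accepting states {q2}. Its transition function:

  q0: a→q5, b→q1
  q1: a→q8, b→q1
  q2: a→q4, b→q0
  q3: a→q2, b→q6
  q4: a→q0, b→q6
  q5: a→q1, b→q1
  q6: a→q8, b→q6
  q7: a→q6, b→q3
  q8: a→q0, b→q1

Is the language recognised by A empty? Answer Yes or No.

Yes

The states reachable from the start state are {q0, q1, q5, q8}.
None of the accepting states {q2} is reachable, so no string is accepted and L(A) = ∅.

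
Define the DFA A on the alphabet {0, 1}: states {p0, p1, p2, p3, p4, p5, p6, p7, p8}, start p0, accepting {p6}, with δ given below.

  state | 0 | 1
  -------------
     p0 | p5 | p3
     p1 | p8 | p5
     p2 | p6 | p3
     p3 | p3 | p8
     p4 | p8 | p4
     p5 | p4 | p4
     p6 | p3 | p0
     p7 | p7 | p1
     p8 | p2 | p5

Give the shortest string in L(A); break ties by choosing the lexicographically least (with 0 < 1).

1100

A breadth-first search from p0 reaches an accepting state first via the path p0 → p3 → p8 → p2 → p6 on input 1100.
No string of length < 4 is accepted (BFS exhausts all shorter strings without reaching an accepting state), and 1100 is the lexicographically least accepting string of length 4.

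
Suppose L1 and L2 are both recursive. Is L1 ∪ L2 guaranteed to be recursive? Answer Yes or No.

Yes

Run a decider for L₁ and then a decider for L₂ on the input and accept if either accepts; both sub-runs halt, so this is again a decider.
So the recursive languages are closed under union.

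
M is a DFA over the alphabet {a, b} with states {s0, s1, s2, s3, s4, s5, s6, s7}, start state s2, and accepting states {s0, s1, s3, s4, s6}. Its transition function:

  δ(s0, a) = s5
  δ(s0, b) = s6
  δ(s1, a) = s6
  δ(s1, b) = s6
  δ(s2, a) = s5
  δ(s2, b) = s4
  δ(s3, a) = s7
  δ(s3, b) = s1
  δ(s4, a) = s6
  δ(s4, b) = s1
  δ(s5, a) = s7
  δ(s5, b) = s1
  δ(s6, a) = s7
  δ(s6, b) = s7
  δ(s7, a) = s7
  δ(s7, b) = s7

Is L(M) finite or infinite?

The useful states (reachable from s2 and able to reach an accepting state) are {s1, s2, s4, s5, s6}.
Restricted to these states the transition graph has no cycle, so every accepting path has bounded length and L is finite.

finite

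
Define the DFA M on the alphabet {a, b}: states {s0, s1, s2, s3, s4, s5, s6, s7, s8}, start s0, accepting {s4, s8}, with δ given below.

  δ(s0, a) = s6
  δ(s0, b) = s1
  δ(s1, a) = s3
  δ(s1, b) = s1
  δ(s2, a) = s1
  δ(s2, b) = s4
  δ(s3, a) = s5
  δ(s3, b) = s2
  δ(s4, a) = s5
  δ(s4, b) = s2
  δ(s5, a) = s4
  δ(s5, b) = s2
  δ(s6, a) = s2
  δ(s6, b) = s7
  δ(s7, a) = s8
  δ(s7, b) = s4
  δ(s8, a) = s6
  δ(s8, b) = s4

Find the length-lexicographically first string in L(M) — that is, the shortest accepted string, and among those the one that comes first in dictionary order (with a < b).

A breadth-first search from s0 reaches an accepting state first via the path s0 → s6 → s2 → s4 on input aab.
No string of length < 3 is accepted (BFS exhausts all shorter strings without reaching an accepting state), and aab is the lexicographically least accepting string of length 3.

aab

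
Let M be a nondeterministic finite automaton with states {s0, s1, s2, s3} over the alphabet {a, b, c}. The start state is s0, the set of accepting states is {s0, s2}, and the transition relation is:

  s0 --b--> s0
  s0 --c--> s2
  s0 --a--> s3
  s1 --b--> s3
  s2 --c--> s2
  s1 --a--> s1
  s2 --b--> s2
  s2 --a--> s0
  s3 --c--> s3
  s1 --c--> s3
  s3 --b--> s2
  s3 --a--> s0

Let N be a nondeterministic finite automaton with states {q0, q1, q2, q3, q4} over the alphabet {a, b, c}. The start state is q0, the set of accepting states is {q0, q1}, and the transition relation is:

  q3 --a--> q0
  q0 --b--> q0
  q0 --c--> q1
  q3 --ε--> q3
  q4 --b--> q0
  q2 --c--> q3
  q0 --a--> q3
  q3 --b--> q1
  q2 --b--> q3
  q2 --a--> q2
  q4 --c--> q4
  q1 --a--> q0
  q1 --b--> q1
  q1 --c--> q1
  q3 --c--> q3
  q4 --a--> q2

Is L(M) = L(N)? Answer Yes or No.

Exploring the product automaton M × N from the start pair (s0, q0), following both machines on each input symbol, reaches 3 state pairs: (s0, q0), (s3, q3), (s2, q1).
M accepts in {s0, s2} and N accepts in {q0, q1}. In every reachable pair the two components are either both accepting — (s0, q0), (s2, q1) — or both non-accepting, so no string is accepted by exactly one of the machines: L(M) \ L(N) and L(N) \ L(M) are both empty.
Hence every string is accepted by M iff it is accepted by N, and the two languages coincide.

Yes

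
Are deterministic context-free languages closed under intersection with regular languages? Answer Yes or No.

Yes

Run the DPDA and a DFA for the regular language in lock-step (product of the two finite controls, one shared stack, the DFA component advancing only on genuine input moves); the result is still deterministic and accepts when both components accept.
So the deterministic context-free languages are closed under intersection with a regular language.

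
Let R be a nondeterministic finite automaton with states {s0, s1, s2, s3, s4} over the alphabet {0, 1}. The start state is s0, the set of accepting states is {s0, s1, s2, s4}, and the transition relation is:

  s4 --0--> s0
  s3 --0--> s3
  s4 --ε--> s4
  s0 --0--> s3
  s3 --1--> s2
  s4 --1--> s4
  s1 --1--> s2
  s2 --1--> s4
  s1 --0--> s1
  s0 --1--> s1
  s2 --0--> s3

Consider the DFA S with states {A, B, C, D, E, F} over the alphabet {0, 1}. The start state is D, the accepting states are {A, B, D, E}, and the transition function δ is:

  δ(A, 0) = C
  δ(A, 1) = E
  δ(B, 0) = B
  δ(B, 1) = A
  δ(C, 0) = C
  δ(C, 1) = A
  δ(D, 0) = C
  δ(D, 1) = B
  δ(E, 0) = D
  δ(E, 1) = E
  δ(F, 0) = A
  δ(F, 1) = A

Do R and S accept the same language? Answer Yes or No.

Exploring the product automaton R × S from the start pair (s0, D), following both machines on each input symbol, reaches 5 state pairs: (s0, D), (s3, C), (s1, B), (s2, A), (s4, E).
R accepts in {s0, s1, s2, s4} and S accepts in {A, B, D, E}. In every reachable pair the two components are either both accepting — (s0, D), (s1, B), (s2, A), (s4, E) — or both non-accepting, so no string is accepted by exactly one of the machines: L(R) \ L(S) and L(S) \ L(R) are both empty.
Hence every string is accepted by R iff it is accepted by S, and the two languages coincide.

Yes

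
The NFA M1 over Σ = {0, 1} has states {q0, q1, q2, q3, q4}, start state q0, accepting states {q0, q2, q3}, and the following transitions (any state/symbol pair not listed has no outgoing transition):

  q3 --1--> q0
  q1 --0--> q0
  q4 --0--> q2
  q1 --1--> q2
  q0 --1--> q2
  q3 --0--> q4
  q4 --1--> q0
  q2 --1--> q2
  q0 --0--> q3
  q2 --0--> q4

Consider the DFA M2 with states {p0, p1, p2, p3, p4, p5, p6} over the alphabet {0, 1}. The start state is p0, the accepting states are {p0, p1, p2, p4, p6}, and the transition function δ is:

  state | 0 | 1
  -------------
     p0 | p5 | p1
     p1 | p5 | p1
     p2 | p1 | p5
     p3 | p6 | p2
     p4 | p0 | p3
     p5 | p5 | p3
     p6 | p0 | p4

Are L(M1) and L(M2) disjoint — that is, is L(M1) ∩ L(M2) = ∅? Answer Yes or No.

The empty string ε is accepted by both M1 and M2.
Hence L(M1) ∩ L(M2) ≠ ∅.

No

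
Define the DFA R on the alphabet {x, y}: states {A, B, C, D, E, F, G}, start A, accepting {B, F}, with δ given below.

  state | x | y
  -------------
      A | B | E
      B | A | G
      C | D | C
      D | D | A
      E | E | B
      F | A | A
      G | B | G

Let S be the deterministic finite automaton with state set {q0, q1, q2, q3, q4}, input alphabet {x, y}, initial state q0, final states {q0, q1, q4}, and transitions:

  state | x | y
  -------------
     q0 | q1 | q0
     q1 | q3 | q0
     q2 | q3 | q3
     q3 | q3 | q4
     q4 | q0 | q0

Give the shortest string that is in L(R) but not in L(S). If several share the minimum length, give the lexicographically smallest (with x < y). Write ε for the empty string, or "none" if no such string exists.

xxx

The string xxx is accepted by R but not by S.
No shorter string lies in the difference, and xxx is the lexicographically first length-3 string in L(R) \ L(S).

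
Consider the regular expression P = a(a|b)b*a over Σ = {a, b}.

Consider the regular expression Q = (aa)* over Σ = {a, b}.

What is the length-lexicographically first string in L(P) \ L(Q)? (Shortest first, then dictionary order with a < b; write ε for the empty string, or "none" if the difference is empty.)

aaa

The string aaa is accepted by P but not by Q.
No shorter string lies in the difference, and aaa is the lexicographically first length-3 string in L(P) \ L(Q).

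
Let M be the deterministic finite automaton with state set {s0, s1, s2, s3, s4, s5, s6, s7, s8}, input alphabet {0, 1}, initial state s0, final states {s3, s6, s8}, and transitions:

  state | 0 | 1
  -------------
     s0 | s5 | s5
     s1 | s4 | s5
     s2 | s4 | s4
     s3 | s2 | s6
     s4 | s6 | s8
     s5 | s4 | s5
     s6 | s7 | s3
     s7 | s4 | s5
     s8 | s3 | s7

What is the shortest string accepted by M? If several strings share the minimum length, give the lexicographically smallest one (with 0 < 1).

A breadth-first search from s0 reaches an accepting state first via the path s0 → s5 → s4 → s6 on input 000.
No string of length < 3 is accepted (BFS exhausts all shorter strings without reaching an accepting state), and 000 is the lexicographically least accepting string of length 3.

000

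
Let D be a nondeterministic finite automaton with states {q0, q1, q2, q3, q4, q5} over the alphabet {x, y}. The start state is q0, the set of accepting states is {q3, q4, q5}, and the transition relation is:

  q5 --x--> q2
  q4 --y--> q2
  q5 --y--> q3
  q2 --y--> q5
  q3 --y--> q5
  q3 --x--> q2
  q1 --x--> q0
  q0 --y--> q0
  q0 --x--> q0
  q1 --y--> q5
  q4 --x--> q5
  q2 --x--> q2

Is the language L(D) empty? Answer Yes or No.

Yes

The states reachable from the start state are {q0}.
None of the accepting states {q3, q4, q5} is reachable, so no string is accepted and L(D) = ∅.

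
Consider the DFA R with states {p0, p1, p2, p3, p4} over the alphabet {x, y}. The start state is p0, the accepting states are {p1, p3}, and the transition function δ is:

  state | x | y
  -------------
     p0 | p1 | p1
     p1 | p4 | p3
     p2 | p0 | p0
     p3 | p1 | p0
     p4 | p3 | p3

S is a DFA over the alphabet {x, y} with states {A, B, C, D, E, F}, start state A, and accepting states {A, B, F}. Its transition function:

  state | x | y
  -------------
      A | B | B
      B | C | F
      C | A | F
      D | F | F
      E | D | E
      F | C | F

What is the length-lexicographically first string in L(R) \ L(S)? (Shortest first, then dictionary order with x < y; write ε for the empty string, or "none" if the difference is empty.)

xyx

The string xyx is accepted by R but not by S.
No shorter string lies in the difference, and xyx is the lexicographically first length-3 string in L(R) \ L(S).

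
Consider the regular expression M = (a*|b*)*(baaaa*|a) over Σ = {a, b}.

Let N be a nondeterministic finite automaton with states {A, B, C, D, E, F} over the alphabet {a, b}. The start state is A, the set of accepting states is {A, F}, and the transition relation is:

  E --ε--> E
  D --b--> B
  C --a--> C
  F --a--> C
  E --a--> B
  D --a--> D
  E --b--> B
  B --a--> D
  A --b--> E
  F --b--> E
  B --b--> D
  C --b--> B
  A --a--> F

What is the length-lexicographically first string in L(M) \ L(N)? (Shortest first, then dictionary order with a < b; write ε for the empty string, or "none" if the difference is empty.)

The string aa is accepted by M but not by N.
No shorter string lies in the difference, and aa is the lexicographically first length-2 string in L(M) \ L(N).

aa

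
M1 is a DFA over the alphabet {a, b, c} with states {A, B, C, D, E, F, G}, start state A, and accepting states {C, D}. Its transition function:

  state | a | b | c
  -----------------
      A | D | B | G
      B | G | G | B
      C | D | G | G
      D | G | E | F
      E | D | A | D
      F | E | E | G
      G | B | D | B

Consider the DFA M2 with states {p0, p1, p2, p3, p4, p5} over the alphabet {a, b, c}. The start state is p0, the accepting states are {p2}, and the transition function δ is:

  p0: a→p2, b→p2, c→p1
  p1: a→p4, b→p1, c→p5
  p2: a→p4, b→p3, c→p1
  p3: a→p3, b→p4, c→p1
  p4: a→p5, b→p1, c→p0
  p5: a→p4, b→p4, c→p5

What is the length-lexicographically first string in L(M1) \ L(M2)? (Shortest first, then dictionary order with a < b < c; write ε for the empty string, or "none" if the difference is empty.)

cb

The string cb is accepted by M1 but not by M2.
No shorter string lies in the difference, and cb is the lexicographically first length-2 string in L(M1) \ L(M2).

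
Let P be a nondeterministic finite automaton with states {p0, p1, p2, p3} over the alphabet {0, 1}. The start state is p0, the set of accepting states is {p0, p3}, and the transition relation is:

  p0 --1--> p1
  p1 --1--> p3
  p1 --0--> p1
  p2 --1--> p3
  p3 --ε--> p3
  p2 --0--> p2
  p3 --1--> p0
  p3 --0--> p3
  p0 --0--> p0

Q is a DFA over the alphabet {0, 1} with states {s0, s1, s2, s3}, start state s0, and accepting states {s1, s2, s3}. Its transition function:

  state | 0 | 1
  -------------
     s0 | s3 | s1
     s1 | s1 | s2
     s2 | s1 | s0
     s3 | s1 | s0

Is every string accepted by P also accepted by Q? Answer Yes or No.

The empty string ε is in L(P) but not in L(Q).
So L(P) ⊄ L(Q).

No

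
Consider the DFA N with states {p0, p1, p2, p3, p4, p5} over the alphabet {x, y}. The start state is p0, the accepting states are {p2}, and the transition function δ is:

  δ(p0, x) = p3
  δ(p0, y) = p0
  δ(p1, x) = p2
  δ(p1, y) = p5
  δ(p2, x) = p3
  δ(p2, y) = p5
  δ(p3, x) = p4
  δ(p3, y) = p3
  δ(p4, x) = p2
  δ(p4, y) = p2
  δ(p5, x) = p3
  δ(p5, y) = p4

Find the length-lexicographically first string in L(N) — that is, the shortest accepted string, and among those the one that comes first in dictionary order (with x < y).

A breadth-first search from p0 reaches an accepting state first via the path p0 → p3 → p4 → p2 on input xxx.
No string of length < 3 is accepted (BFS exhausts all shorter strings without reaching an accepting state), and xxx is the lexicographically least accepting string of length 3.

xxx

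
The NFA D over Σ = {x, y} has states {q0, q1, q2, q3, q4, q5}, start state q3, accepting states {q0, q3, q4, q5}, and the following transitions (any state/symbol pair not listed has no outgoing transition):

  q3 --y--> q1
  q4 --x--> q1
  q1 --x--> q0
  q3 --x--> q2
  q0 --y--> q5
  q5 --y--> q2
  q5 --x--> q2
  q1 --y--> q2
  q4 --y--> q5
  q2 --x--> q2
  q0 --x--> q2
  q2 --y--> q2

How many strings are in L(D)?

The useful subgraph on states {q0, q1, q3, q5} is acyclic, so L(D) is finite; the longest accepting path visits 4 useful states, giving maximum string length 3.
Counting accepting paths from q3 by length: 1 of length 0, 1 of length 2, 1 of length 3. Total 3.

3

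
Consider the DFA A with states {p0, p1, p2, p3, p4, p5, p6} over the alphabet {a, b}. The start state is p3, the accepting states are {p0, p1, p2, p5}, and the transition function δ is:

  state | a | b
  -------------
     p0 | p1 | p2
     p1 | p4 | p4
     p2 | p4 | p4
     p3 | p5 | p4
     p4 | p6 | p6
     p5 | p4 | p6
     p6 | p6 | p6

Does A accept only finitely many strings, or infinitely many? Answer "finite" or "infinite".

The useful states (reachable from p3 and able to reach an accepting state) are {p3, p5}.
Restricted to these states the transition graph has no cycle, so every accepting path has bounded length and L is finite.

finite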